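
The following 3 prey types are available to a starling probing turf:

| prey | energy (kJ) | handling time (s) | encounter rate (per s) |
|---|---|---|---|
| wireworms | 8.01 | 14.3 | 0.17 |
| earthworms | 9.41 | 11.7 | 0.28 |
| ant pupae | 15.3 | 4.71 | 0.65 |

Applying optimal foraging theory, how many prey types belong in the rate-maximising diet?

Rank by E/h (kJ/s): ant pupae 3.25, earthworms 0.804, wireworms 0.56. Include each in turn until the next type's E/h falls below the running intake rate.
Rate on top 1: 2.449. earthworms: 0.804 < 2.449 → exclude; stop.
Optimal diet: ant pupae — 1 of 3 types.

1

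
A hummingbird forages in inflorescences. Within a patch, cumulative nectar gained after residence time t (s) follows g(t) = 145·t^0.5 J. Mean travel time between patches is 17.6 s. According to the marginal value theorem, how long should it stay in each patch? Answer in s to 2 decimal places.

17.60 s

By the marginal value theorem, leave when the instantaneous gain rate g'(t) equals the habitat-wide average g(t)/(T + t).
g'(t) = 0.5·145·t^-0.5. Setting 0.5·145·t^-0.5 = 145·t^0.5/(17.6+t) gives 0.5(17.6+t) = t, so 0.50·t = 0.5×17.6.
t* = 0.5×17.6/0.50 = 17.6 s.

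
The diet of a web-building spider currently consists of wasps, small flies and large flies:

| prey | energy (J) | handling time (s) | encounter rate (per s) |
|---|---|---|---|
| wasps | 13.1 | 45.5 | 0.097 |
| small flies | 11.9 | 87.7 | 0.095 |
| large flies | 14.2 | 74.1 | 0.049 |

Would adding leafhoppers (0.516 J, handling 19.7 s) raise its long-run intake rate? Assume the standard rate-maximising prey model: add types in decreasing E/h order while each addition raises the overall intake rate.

On wasps, small flies and large flies alone, R = ΣλE/(1+Σλh) = 3.097/17.38 = 0.1782 J/s.
leafhoppers: E/h = 0.516/19.7 = 0.02619 J/s.
0.02619 < 0.1782, so adding leafhoppers would lower the average — exclude it.

No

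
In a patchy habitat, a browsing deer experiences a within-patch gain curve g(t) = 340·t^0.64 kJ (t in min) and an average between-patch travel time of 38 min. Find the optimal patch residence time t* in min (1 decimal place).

Maximise g(t)/(T+t): set derivative to zero → g'(t)(T+t) = g(t).
g'(t) = 0.64·340·t^-0.36. Setting 0.64·340·t^-0.36 = 340·t^0.64/(38+t) gives 0.64(38+t) = t, so 0.36·t = 0.64×38.
t* = 0.64×38/0.36 = 67.56 min.

67.6 min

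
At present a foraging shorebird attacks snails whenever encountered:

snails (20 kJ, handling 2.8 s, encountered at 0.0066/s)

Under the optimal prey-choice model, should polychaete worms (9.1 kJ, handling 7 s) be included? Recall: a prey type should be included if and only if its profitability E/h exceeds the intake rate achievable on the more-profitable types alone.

Yes

On snails alone, R = ΣλE/(1+Σλh) = 0.132/1.018 = 0.1296 kJ/s.
Profitability of polychaete worms: 9.1/7 = 1.3 kJ/s.
Since 1.3 > R, including polychaete worms increases the long-run rate.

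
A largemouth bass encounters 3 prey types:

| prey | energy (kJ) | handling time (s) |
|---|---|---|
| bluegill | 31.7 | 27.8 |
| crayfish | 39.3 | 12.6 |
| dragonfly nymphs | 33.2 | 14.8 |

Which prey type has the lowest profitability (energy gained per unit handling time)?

Profitability E/h (kJ/s): bluegill = 31.7/27.8 = 1.14, crayfish = 39.3/12.6 = 3.12, dragonfly nymphs = 33.2/14.8 = 2.24.
Ranked: crayfish > dragonfly nymphs > bluegill.

bluegill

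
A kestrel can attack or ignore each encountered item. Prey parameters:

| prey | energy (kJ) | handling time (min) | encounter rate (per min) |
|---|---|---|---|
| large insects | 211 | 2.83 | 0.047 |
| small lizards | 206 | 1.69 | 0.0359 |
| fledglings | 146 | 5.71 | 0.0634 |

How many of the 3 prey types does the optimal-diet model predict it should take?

Rank by E/h (kJ/min): small lizards 122, large insects 74.6, fledglings 25.6. Include each in turn until the next type's E/h falls below the running intake rate.
Rate on top 1: 6.972. large insects: 74.6 > 6.972 → include.
Rate on top 2: 14.5. fledglings: 25.6 > 14.5 → include.
Optimal diet: small lizards, large insects, fledglings — 3 of 3 types.

3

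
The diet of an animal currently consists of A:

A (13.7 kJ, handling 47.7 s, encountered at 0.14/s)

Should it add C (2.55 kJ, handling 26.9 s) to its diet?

On A alone, R = ΣλE/(1+Σλh) = 1.918/7.678 = 0.2498 kJ/s.
C: E/h = 2.55/26.9 = 0.0948 kJ/s.
Since 0.0948 < R, time spent handling C is better spent searching.

No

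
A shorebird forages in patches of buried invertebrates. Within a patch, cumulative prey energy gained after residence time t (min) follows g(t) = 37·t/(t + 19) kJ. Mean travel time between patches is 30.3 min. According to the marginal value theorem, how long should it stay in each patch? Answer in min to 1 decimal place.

24.0 min

Maximise g(t)/(T+t): set derivative to zero → g'(t)(T+t) = g(t).
g'(t) = 37·19/(t + 19)². Setting 37·19/(t+19)² = 37t/[(t+19)(30.3+t)] gives 19(30.3+t) = t(t+19), so t² = 19×30.3 = 575.7.
t* = √575.7 = 23.99 min.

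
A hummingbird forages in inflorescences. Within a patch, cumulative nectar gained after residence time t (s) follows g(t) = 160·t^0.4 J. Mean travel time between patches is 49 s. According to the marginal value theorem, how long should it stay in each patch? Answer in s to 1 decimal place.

Optimal t* satisfies g'(t*) = g(t*)/(T + t*).
g'(t) = 0.4·160·t^-0.6. Setting 0.4·160·t^-0.6 = 160·t^0.4/(49+t) gives 0.4(49+t) = t, so 0.60·t = 0.4×49.
t* = 0.4×49/0.60 = 32.67 s.

32.7 s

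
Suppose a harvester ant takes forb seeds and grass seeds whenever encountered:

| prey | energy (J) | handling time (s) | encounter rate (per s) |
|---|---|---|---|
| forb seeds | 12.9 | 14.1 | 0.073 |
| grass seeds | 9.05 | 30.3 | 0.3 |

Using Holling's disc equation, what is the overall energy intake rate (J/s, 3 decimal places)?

0.329 J/s

R = (0.073×12.9 + 0.3×9.05) / (1 + 0.073×14.1 + 0.3×30.3) = 3.657/11.12 = 0.3289 J/s.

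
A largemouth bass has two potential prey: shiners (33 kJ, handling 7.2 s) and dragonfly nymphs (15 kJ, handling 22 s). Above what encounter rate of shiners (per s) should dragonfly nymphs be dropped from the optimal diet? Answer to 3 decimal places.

Drop dragonfly nymphs once their profitability E₂/h₂ falls below the rate achievable on shiners alone: E₂/h₂ = λE₁/(1 + λh₁).
Solve for λ: λE₁h₂ = E₂(1 + λh₁) → λ(E₁h₂ − E₂h₁) = E₂ → λ = E₂/(E₁h₂ − E₂h₁).
λ = 15/(33×22 − 15×7.2) = 15/618 = 0.02427 per s.

0.024 per s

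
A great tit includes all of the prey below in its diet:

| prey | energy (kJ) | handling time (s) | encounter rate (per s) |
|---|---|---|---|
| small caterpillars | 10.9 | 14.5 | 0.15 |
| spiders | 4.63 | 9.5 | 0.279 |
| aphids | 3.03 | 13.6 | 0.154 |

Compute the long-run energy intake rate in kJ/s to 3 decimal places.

0.428 kJ/s

R = (0.15×10.9 + 0.279×4.63 + 0.154×3.03) / (1 + 0.15×14.5 + 0.279×9.5 + 0.154×13.6) = 3.393/7.92 = 0.4285 kJ/s.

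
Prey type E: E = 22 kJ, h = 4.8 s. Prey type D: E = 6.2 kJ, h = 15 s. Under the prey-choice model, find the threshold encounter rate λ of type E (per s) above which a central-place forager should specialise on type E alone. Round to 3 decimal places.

0.021 per s

The zero-one rule: include type D iff E₂/h₂ > λE₁/(1+λh₁). Equality gives the switch point.
λE₁h₂ = E₂ + λE₂h₁ ⇒ λ = E₂/(E₁h₂ − E₂h₁) = 6.2/(330 − 29.76) = 0.02065 per s.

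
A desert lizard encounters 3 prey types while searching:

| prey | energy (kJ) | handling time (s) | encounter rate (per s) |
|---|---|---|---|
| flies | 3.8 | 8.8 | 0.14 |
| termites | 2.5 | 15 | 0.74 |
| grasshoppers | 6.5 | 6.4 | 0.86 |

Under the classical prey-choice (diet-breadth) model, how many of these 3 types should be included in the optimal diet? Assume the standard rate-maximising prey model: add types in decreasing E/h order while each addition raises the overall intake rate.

E/h in descending order: grasshoppers 1.02, flies 0.432, termites 0.167 kJ/s. The optimal diet is the largest prefix of this list for which every included type satisfies E_i/h_i > R on the types above it.
Rate on top 1: 0.8595. flies: 0.432 < 0.8595 → exclude; stop.
Optimal diet: grasshoppers — 1 of 3 types.

1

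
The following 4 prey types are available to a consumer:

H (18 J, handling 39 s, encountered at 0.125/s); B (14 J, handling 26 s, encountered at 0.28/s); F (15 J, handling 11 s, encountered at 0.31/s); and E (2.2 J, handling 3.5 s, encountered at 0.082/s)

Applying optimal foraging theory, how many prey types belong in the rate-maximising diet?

Profitabilities (E/h, J/s): F 1.36, E 0.629, B 0.538, H 0.462. Add prey in this order while the next type's profitability exceeds the intake rate on those already taken.
Rate on top 1: 1.054. E: 0.629 < 1.054 → exclude; stop.
Optimal diet: F — 1 of 4 types.

1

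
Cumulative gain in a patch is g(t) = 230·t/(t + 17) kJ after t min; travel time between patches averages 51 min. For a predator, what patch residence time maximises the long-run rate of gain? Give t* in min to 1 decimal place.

29.4 min

Optimal t* satisfies g'(t*) = g(t*)/(T + t*).
g'(t) = 230·17/(t + 17)². Setting 230·17/(t+17)² = 230t/[(t+17)(51+t)] gives 17(51+t) = t(t+17), so t² = 17×51 = 867.
t* = √867 = 29.44 min.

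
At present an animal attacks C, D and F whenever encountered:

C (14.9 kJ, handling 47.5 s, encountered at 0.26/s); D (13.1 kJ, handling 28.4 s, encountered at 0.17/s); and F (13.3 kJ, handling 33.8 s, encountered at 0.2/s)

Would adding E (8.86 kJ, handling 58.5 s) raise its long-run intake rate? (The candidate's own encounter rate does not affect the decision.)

Current rate: (0.26×14.9 + 0.17×13.1 + 0.2×13.3)/(1 + 0.26×47.5 + 0.17×28.4 + 0.2×33.8) = 0.3513 kJ/s.
Profitability of E: 8.86/58.5 = 0.1515 kJ/s.
0.1515 < 0.3513, so adding E would lower the average — exclude it.

No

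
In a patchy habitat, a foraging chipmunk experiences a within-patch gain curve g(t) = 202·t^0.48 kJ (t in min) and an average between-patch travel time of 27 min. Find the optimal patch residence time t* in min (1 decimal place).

24.9 min

Maximise g(t)/(T+t): set derivative to zero → g'(t)(T+t) = g(t).
g'(t) = 0.48·202·t^-0.52. Setting 0.48·202·t^-0.52 = 202·t^0.48/(27+t) gives 0.48(27+t) = t, so 0.52·t = 0.48×27.
t* = 0.48×27/0.52 = 24.92 min.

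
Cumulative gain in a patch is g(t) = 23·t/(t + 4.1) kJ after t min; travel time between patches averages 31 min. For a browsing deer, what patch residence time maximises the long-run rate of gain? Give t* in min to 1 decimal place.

Maximise g(t)/(T+t): set derivative to zero → g'(t)(T+t) = g(t).
g'(t) = 23·4.1/(t + 4.1)². Setting 23·4.1/(t+4.1)² = 23t/[(t+4.1)(31+t)] gives 4.1(31+t) = t(t+4.1), so t² = 4.1×31 = 127.1.
t* = √127.1 = 11.27 min.

11.3 min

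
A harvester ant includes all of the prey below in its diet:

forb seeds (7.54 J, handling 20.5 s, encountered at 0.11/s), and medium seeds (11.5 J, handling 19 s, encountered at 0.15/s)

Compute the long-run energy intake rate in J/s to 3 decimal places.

0.418 J/s

R = (0.11×7.54 + 0.15×11.5) / (1 + 0.11×20.5 + 0.15×19) = 2.554/6.105 = 0.4184 J/s.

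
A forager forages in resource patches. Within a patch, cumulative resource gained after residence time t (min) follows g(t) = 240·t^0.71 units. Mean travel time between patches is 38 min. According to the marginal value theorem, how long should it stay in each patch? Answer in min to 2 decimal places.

Maximise g(t)/(T+t): set derivative to zero → g'(t)(T+t) = g(t).
g'(t) = 0.71·240·t^-0.29. Setting 0.71·240·t^-0.29 = 240·t^0.71/(38+t) gives 0.71(38+t) = t, so 0.29·t = 0.71×38.
t* = 0.71×38/0.29 = 93.03 min.

93.03 min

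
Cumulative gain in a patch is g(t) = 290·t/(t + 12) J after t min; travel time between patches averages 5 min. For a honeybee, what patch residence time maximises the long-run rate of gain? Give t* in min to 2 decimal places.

7.75 min

By the marginal value theorem, leave when the instantaneous gain rate g'(t) equals the habitat-wide average g(t)/(T + t).
g'(t) = 290·12/(t + 12)². Setting 290·12/(t+12)² = 290t/[(t+12)(5+t)] gives 12(5+t) = t(t+12), so t² = 12×5 = 60.
t* = √60 = 7.746 min.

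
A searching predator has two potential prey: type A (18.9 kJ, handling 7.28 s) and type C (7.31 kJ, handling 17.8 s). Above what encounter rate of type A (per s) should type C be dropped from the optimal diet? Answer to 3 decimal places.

The zero-one rule: include type C iff E₂/h₂ > λE₁/(1+λh₁). Equality gives the switch point.
λE₁h₂ = E₂ + λE₂h₁ ⇒ λ = E₂/(E₁h₂ − E₂h₁) = 7.31/(336.4 − 53.22) = 0.02581 per s.

0.026 per s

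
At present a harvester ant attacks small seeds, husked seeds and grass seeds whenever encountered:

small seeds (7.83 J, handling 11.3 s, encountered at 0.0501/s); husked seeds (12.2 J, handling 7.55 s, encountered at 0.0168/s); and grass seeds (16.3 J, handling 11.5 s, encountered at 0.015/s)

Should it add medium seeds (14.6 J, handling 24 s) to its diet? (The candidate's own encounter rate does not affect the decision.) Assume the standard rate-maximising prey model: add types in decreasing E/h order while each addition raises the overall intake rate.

Current rate: (0.0501×7.83 + 0.0168×12.2 + 0.015×16.3)/(1 + 0.0501×11.3 + 0.0168×7.55 + 0.015×11.5) = 0.4512 J/s.
medium seeds: E/h = 14.6/24 = 0.6083 J/s.
0.6083 > 0.4512, so adding medium seeds raises the average — include it.

Yes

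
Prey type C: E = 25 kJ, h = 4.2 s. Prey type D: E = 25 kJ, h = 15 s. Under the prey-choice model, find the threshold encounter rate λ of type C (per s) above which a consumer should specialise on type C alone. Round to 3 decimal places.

The zero-one rule: include type D iff E₂/h₂ > λE₁/(1+λh₁). Equality gives the switch point.
λE₁h₂ = E₂ + λE₂h₁ ⇒ λ = E₂/(E₁h₂ − E₂h₁) = 25/(375 − 105) = 0.09259 per s.

0.093 per s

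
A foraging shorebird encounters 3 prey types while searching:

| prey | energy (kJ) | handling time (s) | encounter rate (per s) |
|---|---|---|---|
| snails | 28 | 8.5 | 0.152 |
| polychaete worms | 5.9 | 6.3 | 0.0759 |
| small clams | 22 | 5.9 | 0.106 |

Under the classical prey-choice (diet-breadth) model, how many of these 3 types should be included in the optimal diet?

2

Rank by E/h (kJ/s): small clams 3.73, snails 3.29, polychaete worms 0.937. Include each in turn until the next type's E/h falls below the running intake rate.
Rate on top 1: 1.435. snails: 3.29 > 1.435 → include.
Rate on top 2: 2.258. polychaete worms: 0.937 < 2.258 → exclude; stop.
Optimal diet: small clams, snails — 2 of 3 types.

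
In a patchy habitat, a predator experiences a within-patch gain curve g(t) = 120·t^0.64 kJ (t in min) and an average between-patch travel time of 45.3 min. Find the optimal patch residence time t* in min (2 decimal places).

80.53 min

By the marginal value theorem, leave when the instantaneous gain rate g'(t) equals the habitat-wide average g(t)/(T + t).
g'(t) = 0.64·120·t^-0.36. Setting 0.64·120·t^-0.36 = 120·t^0.64/(45.3+t) gives 0.64(45.3+t) = t, so 0.36·t = 0.64×45.3.
t* = 0.64×45.3/0.36 = 80.53 min.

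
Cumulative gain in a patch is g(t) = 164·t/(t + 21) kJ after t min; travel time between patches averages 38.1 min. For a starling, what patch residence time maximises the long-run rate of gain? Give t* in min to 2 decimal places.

By the marginal value theorem, leave when the instantaneous gain rate g'(t) equals the habitat-wide average g(t)/(T + t).
g'(t) = 164·21/(t + 21)². Setting 164·21/(t+21)² = 164t/[(t+21)(38.1+t)] gives 21(38.1+t) = t(t+21), so t² = 21×38.1 = 800.1.
t* = √800.1 = 28.29 min.

28.29 min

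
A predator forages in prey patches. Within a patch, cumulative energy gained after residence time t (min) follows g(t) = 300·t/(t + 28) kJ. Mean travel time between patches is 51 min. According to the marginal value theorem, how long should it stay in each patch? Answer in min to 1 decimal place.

Maximise g(t)/(T+t): set derivative to zero → g'(t)(T+t) = g(t).
g'(t) = 300·28/(t + 28)². Setting 300·28/(t+28)² = 300t/[(t+28)(51+t)] gives 28(51+t) = t(t+28), so t² = 28×51 = 1428.
t* = √1428 = 37.79 min.

37.8 min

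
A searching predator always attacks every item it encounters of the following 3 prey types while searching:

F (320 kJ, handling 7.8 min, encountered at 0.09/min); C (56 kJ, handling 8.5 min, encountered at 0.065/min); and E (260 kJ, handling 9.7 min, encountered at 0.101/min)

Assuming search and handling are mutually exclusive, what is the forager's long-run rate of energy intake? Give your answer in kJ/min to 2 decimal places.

Energy encountered per unit search time: 0.09×320 + 0.065×56 + 0.101×260 = 58.7 kJ/min.
Handling time per unit search time: 0.09×7.8 + 0.065×8.5 + 0.101×9.7 = 2.234.
Rate = 58.7/(1 + 2.234) = 18.15 kJ/min.

18.15 kJ/min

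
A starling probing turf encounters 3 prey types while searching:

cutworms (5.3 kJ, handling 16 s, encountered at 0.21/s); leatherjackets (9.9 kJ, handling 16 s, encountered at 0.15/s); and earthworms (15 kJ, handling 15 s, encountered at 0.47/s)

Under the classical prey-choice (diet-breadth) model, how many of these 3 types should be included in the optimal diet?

1

Rank by E/h (kJ/s): earthworms 1, leatherjackets 0.619, cutworms 0.331. Include each in turn until the next type's E/h falls below the running intake rate.
Rate on top 1: 0.8758. leatherjackets: 0.619 < 0.8758 → exclude; stop.
Optimal diet: earthworms — 1 of 3 types.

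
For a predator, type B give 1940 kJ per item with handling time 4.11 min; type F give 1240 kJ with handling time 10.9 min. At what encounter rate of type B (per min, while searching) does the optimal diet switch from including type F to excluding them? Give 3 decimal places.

The zero-one rule: include type F iff E₂/h₂ > λE₁/(1+λh₁). Equality gives the switch point.
λE₁h₂ = E₂ + λE₂h₁ ⇒ λ = E₂/(E₁h₂ − E₂h₁) = 1240/(2.115e+04 − 5096) = 0.07726 per min.

0.077 per min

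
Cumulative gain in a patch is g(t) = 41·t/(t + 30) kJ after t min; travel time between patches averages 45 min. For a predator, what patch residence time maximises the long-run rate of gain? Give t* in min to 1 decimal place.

Maximise g(t)/(T+t): set derivative to zero → g'(t)(T+t) = g(t).
g'(t) = 41·30/(t + 30)². Setting 41·30/(t+30)² = 41t/[(t+30)(45+t)] gives 30(45+t) = t(t+30), so t² = 30×45 = 1350.
t* = √1350 = 36.74 min.

36.7 min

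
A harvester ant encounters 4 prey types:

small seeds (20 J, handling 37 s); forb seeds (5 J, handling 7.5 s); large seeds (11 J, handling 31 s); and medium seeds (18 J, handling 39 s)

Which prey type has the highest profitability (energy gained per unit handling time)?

Profitability E/h (J/s): small seeds = 20/37 = 0.541, forb seeds = 5/7.5 = 0.667, large seeds = 11/31 = 0.355, medium seeds = 18/39 = 0.462.
Ranked: forb seeds > small seeds > medium seeds > large seeds.

forb seeds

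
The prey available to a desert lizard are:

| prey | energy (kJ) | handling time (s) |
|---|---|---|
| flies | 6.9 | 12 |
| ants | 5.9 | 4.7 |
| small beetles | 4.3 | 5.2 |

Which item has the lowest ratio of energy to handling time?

flies

Profitability E/h (kJ/s): flies = 6.9/12 = 0.575, ants = 5.9/4.7 = 1.26, small beetles = 4.3/5.2 = 0.827.
Ranked: ants > small beetles > flies.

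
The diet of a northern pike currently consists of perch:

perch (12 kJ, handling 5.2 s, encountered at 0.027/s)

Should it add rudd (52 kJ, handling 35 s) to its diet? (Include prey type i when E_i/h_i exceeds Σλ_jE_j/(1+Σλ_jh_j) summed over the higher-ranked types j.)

Yes

On perch alone, R = ΣλE/(1+Σλh) = 0.324/1.14 = 0.2841 kJ/s.
Profitability of rudd: 52/35 = 1.486 kJ/s.
Since 1.486 > R, including rudd increases the long-run rate.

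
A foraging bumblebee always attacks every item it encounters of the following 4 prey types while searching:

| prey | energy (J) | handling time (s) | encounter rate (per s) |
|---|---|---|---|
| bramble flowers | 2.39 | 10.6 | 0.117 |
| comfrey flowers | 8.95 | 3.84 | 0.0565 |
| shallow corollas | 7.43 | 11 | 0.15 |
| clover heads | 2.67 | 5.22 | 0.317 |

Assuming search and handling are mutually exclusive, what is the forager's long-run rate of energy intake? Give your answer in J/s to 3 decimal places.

R = (0.117×2.39 + 0.0565×8.95 + 0.15×7.43 + 0.317×2.67) / (1 + 0.117×10.6 + 0.0565×3.84 + 0.15×11 + 0.317×5.22) = 2.746/5.762 = 0.4766 J/s.

0.477 J/s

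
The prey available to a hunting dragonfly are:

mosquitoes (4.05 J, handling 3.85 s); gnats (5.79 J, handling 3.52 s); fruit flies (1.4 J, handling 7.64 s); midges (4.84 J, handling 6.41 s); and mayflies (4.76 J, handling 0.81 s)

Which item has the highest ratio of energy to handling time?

mayflies

Profitability E/h (J/s): mosquitoes = 4.05/3.85 = 1.05, gnats = 5.79/3.52 = 1.64, fruit flies = 1.4/7.64 = 0.183, midges = 4.84/6.41 = 0.755, mayflies = 4.76/0.81 = 5.88.
Ranked: mayflies > gnats > mosquitoes > midges > fruit flies.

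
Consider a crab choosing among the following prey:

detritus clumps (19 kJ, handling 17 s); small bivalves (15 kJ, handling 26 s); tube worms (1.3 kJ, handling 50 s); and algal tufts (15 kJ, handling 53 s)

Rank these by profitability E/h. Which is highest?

detritus clumps

In descending order of E/h:
detritus clumps: 19/17 = 1.12 kJ/s
small bivalves: 15/26 = 0.577 kJ/s
algal tufts: 15/53 = 0.283 kJ/s
tube worms: 1.3/50 = 0.026 kJ/s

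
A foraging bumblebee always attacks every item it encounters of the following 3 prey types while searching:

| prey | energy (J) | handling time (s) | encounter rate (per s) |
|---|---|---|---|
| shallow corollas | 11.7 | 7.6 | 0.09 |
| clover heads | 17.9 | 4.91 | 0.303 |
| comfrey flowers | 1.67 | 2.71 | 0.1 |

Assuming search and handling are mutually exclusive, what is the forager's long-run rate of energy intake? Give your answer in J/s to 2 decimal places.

1.93 J/s

Energy encountered per unit search time: 0.09×11.7 + 0.303×17.9 + 0.1×1.67 = 6.644 J/s.
Handling time per unit search time: 0.09×7.6 + 0.303×4.91 + 0.1×2.71 = 2.443.
Rate = 6.644/(1 + 2.443) = 1.93 J/s.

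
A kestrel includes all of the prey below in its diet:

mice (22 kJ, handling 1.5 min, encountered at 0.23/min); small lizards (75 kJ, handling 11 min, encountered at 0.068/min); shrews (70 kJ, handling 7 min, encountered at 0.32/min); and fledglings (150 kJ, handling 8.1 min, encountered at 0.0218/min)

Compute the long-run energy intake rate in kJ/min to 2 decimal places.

R = Σλ_iE_i / (1 + Σλ_ih_i)
Numerator: 0.23×22 + 0.068×75 + 0.32×70 + 0.0218×150 = 35.83
Denominator: 1 + 0.23×1.5 + 0.068×11 + 0.32×7 + 0.0218×8.1 = 4.51
R = 35.83/4.51 = 7.945 kJ/min

7.95 kJ/min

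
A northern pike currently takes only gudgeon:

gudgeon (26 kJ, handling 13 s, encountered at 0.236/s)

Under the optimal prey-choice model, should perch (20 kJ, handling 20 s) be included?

No

On gudgeon alone, R = ΣλE/(1+Σλh) = 6.136/4.068 = 1.508 kJ/s.
Profitability of perch: 20/20 = 1 kJ/s.
1 < 1.508, so adding perch would lower the average — exclude it.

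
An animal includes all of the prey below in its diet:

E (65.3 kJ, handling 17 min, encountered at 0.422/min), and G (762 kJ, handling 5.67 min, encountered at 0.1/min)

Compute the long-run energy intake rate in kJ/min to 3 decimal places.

R = (0.422×65.3 + 0.1×762) / (1 + 0.422×17 + 0.1×5.67) = 103.8/8.741 = 11.87 kJ/min.

11.870 kJ/min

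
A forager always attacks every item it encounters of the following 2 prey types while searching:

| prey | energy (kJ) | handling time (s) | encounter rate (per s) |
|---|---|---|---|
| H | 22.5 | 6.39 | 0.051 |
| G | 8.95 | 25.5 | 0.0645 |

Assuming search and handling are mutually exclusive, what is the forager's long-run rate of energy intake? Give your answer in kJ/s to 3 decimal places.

R = Σλ_iE_i / (1 + Σλ_ih_i)
Numerator: 0.051×22.5 + 0.0645×8.95 = 1.725
Denominator: 1 + 0.051×6.39 + 0.0645×25.5 = 2.971
R = 1.725/2.971 = 0.5806 kJ/s

0.581 kJ/s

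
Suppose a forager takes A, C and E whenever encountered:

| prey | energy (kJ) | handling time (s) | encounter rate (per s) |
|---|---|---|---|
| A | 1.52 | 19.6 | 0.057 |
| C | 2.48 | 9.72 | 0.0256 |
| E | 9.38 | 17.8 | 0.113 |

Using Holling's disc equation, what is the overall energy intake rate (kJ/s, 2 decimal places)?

R = (0.057×1.52 + 0.0256×2.48 + 0.113×9.38) / (1 + 0.057×19.6 + 0.0256×9.72 + 0.113×17.8) = 1.21/4.377 = 0.2764 kJ/s.

0.28 kJ/s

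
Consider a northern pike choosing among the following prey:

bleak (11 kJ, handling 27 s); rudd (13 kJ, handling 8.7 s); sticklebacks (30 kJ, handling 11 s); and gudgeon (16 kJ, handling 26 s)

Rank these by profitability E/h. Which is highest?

sticklebacks

Profitability E/h (kJ/s): bleak = 11/27 = 0.407, rudd = 13/8.7 = 1.49, sticklebacks = 30/11 = 2.73, gudgeon = 16/26 = 0.615.
Ranked: sticklebacks > rudd > gudgeon > bleak.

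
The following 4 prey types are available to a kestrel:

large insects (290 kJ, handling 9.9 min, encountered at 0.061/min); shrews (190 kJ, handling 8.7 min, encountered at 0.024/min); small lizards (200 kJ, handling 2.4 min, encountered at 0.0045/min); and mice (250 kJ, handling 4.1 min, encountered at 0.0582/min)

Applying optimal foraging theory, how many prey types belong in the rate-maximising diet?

Rank by E/h (kJ/min): small lizards 83.3, mice 61, large insects 29.3, shrews 21.8. Include each in turn until the next type's E/h falls below the running intake rate.
Rate on top 1: 0.8904. mice: 61 > 0.8904 → include.
Rate on top 2: 12.37. large insects: 29.3 > 12.37 → include.
Rate on top 3: 17.88. shrews: 21.8 > 17.88 → include.
Optimal diet: small lizards, mice, large insects, shrews — 4 of 4 types.

4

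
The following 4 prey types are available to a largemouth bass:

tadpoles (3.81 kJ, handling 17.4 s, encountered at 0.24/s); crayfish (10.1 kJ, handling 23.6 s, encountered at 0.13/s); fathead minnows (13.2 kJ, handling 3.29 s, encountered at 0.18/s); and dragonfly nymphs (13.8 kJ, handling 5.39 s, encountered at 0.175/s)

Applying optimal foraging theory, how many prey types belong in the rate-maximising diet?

Rank by E/h (kJ/s): fathead minnows 4.01, dragonfly nymphs 2.56, crayfish 0.428, tadpoles 0.219. Include each in turn until the next type's E/h falls below the running intake rate.
Rate on top 1: 1.492. dragonfly nymphs: 2.56 > 1.492 → include.
Rate on top 2: 1.89. crayfish: 0.428 < 1.89 → exclude; stop.
Optimal diet: fathead minnows, dragonfly nymphs — 2 of 4 types.

2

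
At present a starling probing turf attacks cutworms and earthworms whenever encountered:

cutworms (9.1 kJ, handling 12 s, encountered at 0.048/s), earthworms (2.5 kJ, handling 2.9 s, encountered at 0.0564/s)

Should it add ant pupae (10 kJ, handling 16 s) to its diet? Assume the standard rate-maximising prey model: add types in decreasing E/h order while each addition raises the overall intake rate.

Yes

Intake rate on the current diet: R = (0.048×9.1 + 0.0564×2.5) / (1 + 0.048×12 + 0.0564×2.9) = 0.5778/1.74 = 0.3322 kJ/s.
ant pupae: E/h = 10/16 = 0.625 kJ/s.
Since 0.625 > R, including ant pupae increases the long-run rate.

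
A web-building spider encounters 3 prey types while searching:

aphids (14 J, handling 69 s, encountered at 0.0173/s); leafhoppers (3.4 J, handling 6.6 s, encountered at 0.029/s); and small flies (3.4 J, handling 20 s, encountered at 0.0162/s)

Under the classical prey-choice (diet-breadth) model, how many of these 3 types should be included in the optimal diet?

E/h in descending order: leafhoppers 0.515, aphids 0.203, small flies 0.17 J/s. The optimal diet is the largest prefix of this list for which every included type satisfies E_i/h_i > R on the types above it.
Rate on top 1: 0.08276. aphids: 0.203 > 0.08276 → include.
Rate on top 2: 0.1429. small flies: 0.17 > 0.1429 → include.
Optimal diet: leafhoppers, aphids, small flies — 3 of 3 types.

3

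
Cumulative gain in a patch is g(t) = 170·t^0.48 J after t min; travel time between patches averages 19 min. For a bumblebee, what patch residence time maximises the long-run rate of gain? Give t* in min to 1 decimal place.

17.5 min

Maximise g(t)/(T+t): set derivative to zero → g'(t)(T+t) = g(t).
g'(t) = 0.48·170·t^-0.52. Setting 0.48·170·t^-0.52 = 170·t^0.48/(19+t) gives 0.48(19+t) = t, so 0.52·t = 0.48×19.
t* = 0.48×19/0.52 = 17.54 min.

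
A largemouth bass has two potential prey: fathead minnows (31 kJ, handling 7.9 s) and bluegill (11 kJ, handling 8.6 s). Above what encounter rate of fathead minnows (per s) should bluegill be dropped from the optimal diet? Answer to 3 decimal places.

0.061 per s

At the threshold, the rate on fathead minnows alone equals the profitability of bluegill: λ·31/(1 + λ·7.9) = 11/8.6 = 1.279.
Rearranging, λ(31 − 1.279×7.9) = 1.279, so λ = 1.279/20.9 = 0.06121 per s.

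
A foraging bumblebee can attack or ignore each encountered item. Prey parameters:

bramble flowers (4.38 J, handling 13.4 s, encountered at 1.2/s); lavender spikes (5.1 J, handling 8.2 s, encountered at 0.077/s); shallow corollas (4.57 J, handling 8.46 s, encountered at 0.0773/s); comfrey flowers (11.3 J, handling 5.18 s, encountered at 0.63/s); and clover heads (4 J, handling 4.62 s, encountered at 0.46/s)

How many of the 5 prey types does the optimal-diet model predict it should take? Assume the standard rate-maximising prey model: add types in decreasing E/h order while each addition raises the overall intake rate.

1

E/h in descending order: comfrey flowers 2.18, clover heads 0.866, lavender spikes 0.622, shallow corollas 0.54, bramble flowers 0.327 J/s. The optimal diet is the largest prefix of this list for which every included type satisfies E_i/h_i > R on the types above it.
Rate on top 1: 1.67. clover heads: 0.866 < 1.67 → exclude; stop.
Optimal diet: comfrey flowers — 1 of 5 types.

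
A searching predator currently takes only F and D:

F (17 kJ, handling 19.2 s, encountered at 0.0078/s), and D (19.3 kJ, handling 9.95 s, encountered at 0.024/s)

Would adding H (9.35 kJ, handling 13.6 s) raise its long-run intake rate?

Current rate: (0.0078×17 + 0.024×19.3)/(1 + 0.0078×19.2 + 0.024×9.95) = 0.4291 kJ/s.
Profitability of H: 9.35/13.6 = 0.6875 kJ/s.
0.6875 > 0.4291, so adding H raises the average — include it.

Yes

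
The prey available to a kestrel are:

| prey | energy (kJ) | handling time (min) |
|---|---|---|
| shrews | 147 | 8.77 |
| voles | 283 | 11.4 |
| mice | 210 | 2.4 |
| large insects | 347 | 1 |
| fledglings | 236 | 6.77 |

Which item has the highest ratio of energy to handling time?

large insects

Profitability E/h (kJ/min): shrews = 147/8.77 = 16.8, voles = 283/11.4 = 24.8, mice = 210/2.4 = 87.5, large insects = 347/1 = 347, fledglings = 236/6.77 = 34.9.
Ranked: large insects > mice > fledglings > voles > shrews.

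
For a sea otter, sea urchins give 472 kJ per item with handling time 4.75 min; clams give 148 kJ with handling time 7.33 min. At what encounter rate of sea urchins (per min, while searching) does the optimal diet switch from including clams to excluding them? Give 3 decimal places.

0.054 per min

The zero-one rule: include clams iff E₂/h₂ > λE₁/(1+λh₁). Equality gives the switch point.
λE₁h₂ = E₂ + λE₂h₁ ⇒ λ = E₂/(E₁h₂ − E₂h₁) = 148/(3460 − 703) = 0.05369 per min.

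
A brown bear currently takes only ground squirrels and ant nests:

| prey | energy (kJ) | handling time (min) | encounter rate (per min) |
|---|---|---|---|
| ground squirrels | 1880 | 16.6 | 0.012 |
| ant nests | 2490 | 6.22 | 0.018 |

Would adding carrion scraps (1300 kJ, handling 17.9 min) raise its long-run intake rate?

Yes

Current rate: (0.012×1880 + 0.018×2490)/(1 + 0.012×16.6 + 0.018×6.22) = 51.39 kJ/min.
carrion scraps: E/h = 1300/17.9 = 72.63 kJ/min.
Since 72.63 > R, including carrion scraps increases the long-run rate.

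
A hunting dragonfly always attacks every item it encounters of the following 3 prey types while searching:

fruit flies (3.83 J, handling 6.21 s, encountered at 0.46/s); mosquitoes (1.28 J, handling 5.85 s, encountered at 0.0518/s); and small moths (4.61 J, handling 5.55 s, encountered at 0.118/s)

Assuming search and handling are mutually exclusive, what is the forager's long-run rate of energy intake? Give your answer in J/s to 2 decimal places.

Energy encountered per unit search time: 0.46×3.83 + 0.0518×1.28 + 0.118×4.61 = 2.372 J/s.
Handling time per unit search time: 0.46×6.21 + 0.0518×5.85 + 0.118×5.55 = 3.815.
Rate = 2.372/(1 + 3.815) = 0.4927 J/s.

0.49 J/s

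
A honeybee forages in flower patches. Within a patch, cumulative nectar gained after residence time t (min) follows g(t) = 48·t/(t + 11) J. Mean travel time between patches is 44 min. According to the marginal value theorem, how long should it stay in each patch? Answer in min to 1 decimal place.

22.0 min

Maximise g(t)/(T+t): set derivative to zero → g'(t)(T+t) = g(t).
g'(t) = 48·11/(t + 11)². Setting 48·11/(t+11)² = 48t/[(t+11)(44+t)] gives 11(44+t) = t(t+11), so t² = 11×44 = 484.
t* = √484 = 22 min.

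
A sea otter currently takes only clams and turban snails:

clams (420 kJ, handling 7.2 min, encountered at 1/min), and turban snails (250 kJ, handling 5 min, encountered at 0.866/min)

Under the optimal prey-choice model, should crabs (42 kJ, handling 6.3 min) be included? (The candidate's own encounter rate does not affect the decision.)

Intake rate on the current diet: R = (1×420 + 0.866×250) / (1 + 1×7.2 + 0.866×5) = 636.5/12.53 = 50.8 kJ/min.
Profitability of crabs: 42/6.3 = 6.667 kJ/min.
Since 6.667 < R, time spent handling crabs is better spent searching.

No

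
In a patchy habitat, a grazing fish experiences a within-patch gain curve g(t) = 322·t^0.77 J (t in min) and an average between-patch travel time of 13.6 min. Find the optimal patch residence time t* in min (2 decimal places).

Maximise g(t)/(T+t): set derivative to zero → g'(t)(T+t) = g(t).
g'(t) = 0.77·322·t^-0.23. Setting 0.77·322·t^-0.23 = 322·t^0.77/(13.6+t) gives 0.77(13.6+t) = t, so 0.23·t = 0.77×13.6.
t* = 0.77×13.6/0.23 = 45.53 min.

45.53 min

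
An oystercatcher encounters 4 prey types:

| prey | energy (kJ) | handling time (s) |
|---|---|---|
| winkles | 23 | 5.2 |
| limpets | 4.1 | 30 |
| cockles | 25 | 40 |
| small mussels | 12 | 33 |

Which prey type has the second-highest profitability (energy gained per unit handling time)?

Profitability E/h (kJ/s): winkles = 23/5.2 = 4.42, limpets = 4.1/30 = 0.137, cockles = 25/40 = 0.625, small mussels = 12/33 = 0.364.
Ranked: winkles > cockles > small mussels > limpets.

cockles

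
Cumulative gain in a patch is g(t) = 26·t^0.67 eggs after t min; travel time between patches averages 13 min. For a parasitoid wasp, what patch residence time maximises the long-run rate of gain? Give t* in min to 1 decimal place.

26.4 min

By the marginal value theorem, leave when the instantaneous gain rate g'(t) equals the habitat-wide average g(t)/(T + t).
g'(t) = 0.67·26·t^-0.33. Setting 0.67·26·t^-0.33 = 26·t^0.67/(13+t) gives 0.67(13+t) = t, so 0.33·t = 0.67×13.
t* = 0.67×13/0.33 = 26.39 min.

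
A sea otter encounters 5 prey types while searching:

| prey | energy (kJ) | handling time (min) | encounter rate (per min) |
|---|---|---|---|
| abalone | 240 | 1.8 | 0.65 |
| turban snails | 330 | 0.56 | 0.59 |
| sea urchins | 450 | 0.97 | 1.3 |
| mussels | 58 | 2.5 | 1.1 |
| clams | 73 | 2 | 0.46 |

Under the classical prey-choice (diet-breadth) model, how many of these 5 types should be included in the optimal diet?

E/h in descending order: turban snails 589, sea urchins 464, abalone 133, clams 36.5, mussels 23.2 kJ/min. The optimal diet is the largest prefix of this list for which every included type satisfies E_i/h_i > R on the types above it.
Rate on top 1: 146.3. sea urchins: 464 > 146.3 → include.
Rate on top 2: 300.9. abalone: 133 < 300.9 → exclude; stop.
Optimal diet: turban snails, sea urchins — 2 of 5 types.

2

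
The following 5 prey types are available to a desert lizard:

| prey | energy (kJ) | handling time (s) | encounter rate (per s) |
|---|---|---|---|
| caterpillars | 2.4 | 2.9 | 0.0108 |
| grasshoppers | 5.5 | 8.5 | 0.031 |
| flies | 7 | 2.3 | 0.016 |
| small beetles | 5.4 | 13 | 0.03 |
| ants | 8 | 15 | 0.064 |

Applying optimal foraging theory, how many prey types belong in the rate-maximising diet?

5

Rank by E/h (kJ/s): flies 3.04, caterpillars 0.828, grasshoppers 0.647, ants 0.533, small beetles 0.415. Include each in turn until the next type's E/h falls below the running intake rate.
Rate on top 1: 0.108. caterpillars: 0.828 > 0.108 → include.
Rate on top 2: 0.1291. grasshoppers: 0.647 > 0.1291 → include.
Rate on top 3: 0.2316. ants: 0.533 > 0.2316 → include.
Rate on top 4: 0.358. small beetles: 0.415 > 0.358 → include.
Optimal diet: flies, caterpillars, grasshoppers, ants, small beetles — 5 of 5 types.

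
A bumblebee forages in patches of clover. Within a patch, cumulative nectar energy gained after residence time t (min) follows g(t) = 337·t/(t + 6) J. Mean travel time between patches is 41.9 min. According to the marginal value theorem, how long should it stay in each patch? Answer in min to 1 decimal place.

15.9 min

Maximise g(t)/(T+t): set derivative to zero → g'(t)(T+t) = g(t).
g'(t) = 337·6/(t + 6)². Setting 337·6/(t+6)² = 337t/[(t+6)(41.9+t)] gives 6(41.9+t) = t(t+6), so t² = 6×41.9 = 251.4.
t* = √251.4 = 15.86 min.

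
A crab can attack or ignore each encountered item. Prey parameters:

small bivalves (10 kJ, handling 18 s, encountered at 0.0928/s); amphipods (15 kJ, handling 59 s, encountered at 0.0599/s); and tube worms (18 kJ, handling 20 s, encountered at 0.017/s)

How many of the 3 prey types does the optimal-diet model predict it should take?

2

Profitabilities (E/h, kJ/s): tube worms 0.9, small bivalves 0.556, amphipods 0.254. Add prey in this order while the next type's profitability exceeds the intake rate on those already taken.
Rate on top 1: 0.2284. small bivalves: 0.556 > 0.2284 → include.
Rate on top 2: 0.4099. amphipods: 0.254 < 0.4099 → exclude; stop.
Optimal diet: tube worms, small bivalves — 2 of 3 types.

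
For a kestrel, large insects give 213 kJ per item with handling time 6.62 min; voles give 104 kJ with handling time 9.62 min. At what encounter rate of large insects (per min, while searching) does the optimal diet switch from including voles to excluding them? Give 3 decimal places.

0.076 per min

The zero-one rule: include voles iff E₂/h₂ > λE₁/(1+λh₁). Equality gives the switch point.
λE₁h₂ = E₂ + λE₂h₁ ⇒ λ = E₂/(E₁h₂ − E₂h₁) = 104/(2049 − 688.5) = 0.07644 per min.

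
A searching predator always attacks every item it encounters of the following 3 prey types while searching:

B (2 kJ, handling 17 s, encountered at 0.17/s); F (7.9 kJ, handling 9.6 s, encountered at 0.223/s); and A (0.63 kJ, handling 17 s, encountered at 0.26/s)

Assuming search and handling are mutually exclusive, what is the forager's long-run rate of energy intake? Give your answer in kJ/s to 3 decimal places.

R = Σλ_iE_i / (1 + Σλ_ih_i)
Numerator: 0.17×2 + 0.223×7.9 + 0.26×0.63 = 2.266
Denominator: 1 + 0.17×17 + 0.223×9.6 + 0.26×17 = 10.45
R = 2.266/10.45 = 0.2168 kJ/s

0.217 kJ/s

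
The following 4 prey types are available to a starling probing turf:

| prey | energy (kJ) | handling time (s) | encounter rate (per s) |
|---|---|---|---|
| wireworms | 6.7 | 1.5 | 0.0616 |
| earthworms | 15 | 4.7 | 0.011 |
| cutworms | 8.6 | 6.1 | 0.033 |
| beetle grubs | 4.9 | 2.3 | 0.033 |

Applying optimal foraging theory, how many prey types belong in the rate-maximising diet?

E/h in descending order: wireworms 4.47, earthworms 3.19, beetle grubs 2.13, cutworms 1.41 kJ/s. The optimal diet is the largest prefix of this list for which every included type satisfies E_i/h_i > R on the types above it.
Rate on top 1: 0.3778. earthworms: 3.19 > 0.3778 → include.
Rate on top 2: 0.505. beetle grubs: 2.13 > 0.505 → include.
Rate on top 3: 0.6061. cutworms: 1.41 > 0.6061 → include.
Optimal diet: wireworms, earthworms, beetle grubs, cutworms — 4 of 4 types.

4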